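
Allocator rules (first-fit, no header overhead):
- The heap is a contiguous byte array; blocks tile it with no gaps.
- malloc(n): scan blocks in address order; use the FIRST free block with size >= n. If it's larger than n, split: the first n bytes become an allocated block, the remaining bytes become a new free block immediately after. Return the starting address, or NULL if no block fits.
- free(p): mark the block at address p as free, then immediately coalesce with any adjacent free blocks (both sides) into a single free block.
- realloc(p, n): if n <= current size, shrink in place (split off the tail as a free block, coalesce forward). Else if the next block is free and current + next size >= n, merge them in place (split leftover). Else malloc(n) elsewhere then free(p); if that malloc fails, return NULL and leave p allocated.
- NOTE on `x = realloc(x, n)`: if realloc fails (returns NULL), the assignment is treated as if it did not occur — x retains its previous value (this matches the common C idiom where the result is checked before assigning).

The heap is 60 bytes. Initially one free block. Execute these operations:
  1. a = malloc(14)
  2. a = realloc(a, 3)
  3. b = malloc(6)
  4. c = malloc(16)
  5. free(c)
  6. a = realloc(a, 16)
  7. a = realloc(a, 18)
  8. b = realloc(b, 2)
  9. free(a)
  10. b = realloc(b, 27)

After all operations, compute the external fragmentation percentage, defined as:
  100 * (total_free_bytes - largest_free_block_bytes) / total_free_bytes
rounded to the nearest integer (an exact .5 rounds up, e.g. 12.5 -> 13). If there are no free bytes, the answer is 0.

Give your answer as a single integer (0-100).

Answer: 9

Derivation:
Op 1: a = malloc(14) -> a = 0; heap: [0-13 ALLOC][14-59 FREE]
Op 2: a = realloc(a, 3) -> a = 0; heap: [0-2 ALLOC][3-59 FREE]
Op 3: b = malloc(6) -> b = 3; heap: [0-2 ALLOC][3-8 ALLOC][9-59 FREE]
Op 4: c = malloc(16) -> c = 9; heap: [0-2 ALLOC][3-8 ALLOC][9-24 ALLOC][25-59 FREE]
Op 5: free(c) -> (freed c); heap: [0-2 ALLOC][3-8 ALLOC][9-59 FREE]
Op 6: a = realloc(a, 16) -> a = 9; heap: [0-2 FREE][3-8 ALLOC][9-24 ALLOC][25-59 FREE]
Op 7: a = realloc(a, 18) -> a = 9; heap: [0-2 FREE][3-8 ALLOC][9-26 ALLOC][27-59 FREE]
Op 8: b = realloc(b, 2) -> b = 3; heap: [0-2 FREE][3-4 ALLOC][5-8 FREE][9-26 ALLOC][27-59 FREE]
Op 9: free(a) -> (freed a); heap: [0-2 FREE][3-4 ALLOC][5-59 FREE]
Op 10: b = realloc(b, 27) -> b = 3; heap: [0-2 FREE][3-29 ALLOC][30-59 FREE]
Free blocks: [3 30] total_free=33 largest=30 -> 100*(33-30)/33 = 300/33 ≈ 9.091 -> rounds to 9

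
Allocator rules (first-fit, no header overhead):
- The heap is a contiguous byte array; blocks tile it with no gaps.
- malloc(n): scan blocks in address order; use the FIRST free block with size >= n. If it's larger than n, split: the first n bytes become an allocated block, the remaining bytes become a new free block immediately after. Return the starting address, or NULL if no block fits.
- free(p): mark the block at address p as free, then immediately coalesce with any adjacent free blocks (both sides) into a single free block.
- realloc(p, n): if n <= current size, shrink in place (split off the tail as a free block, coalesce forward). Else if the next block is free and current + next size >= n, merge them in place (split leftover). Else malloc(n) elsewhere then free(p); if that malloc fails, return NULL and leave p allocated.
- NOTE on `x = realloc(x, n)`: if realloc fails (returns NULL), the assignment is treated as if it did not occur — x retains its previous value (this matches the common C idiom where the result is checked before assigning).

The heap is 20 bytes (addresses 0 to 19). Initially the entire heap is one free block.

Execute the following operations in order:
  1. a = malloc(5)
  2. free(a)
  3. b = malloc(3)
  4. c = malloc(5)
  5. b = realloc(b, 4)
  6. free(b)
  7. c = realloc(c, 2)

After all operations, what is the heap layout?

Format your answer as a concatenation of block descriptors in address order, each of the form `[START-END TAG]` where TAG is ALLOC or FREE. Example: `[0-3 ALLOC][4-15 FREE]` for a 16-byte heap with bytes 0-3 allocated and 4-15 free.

Op 1: a = malloc(5) -> a = 0; heap: [0-4 ALLOC][5-19 FREE]
Op 2: free(a) -> (freed a); heap: [0-19 FREE]
Op 3: b = malloc(3) -> b = 0; heap: [0-2 ALLOC][3-19 FREE]
Op 4: c = malloc(5) -> c = 3; heap: [0-2 ALLOC][3-7 ALLOC][8-19 FREE]
Op 5: b = realloc(b, 4) -> b = 8; heap: [0-2 FREE][3-7 ALLOC][8-11 ALLOC][12-19 FREE]
Op 6: free(b) -> (freed b); heap: [0-2 FREE][3-7 ALLOC][8-19 FREE]
Op 7: c = realloc(c, 2) -> c = 3; heap: [0-2 FREE][3-4 ALLOC][5-19 FREE]

Answer: [0-2 FREE][3-4 ALLOC][5-19 FREE]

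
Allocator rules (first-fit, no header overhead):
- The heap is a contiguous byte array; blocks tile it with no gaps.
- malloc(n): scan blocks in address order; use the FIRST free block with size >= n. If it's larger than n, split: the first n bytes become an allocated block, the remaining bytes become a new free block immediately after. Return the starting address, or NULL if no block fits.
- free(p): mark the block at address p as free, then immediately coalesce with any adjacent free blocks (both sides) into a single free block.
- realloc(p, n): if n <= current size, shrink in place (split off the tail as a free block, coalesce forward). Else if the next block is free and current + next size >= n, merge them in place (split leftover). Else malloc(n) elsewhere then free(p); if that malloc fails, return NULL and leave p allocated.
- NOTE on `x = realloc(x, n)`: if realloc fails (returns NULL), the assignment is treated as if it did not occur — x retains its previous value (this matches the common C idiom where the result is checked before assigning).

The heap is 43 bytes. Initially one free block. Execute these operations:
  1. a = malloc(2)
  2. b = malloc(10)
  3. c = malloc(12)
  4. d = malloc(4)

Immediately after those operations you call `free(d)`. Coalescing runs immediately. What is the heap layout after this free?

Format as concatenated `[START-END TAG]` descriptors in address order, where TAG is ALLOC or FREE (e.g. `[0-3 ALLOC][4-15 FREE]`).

Answer: [0-1 ALLOC][2-11 ALLOC][12-23 ALLOC][24-42 FREE]

Derivation:
Op 1: a = malloc(2) -> a = 0; heap: [0-1 ALLOC][2-42 FREE]
Op 2: b = malloc(10) -> b = 2; heap: [0-1 ALLOC][2-11 ALLOC][12-42 FREE]
Op 3: c = malloc(12) -> c = 12; heap: [0-1 ALLOC][2-11 ALLOC][12-23 ALLOC][24-42 FREE]
Op 4: d = malloc(4) -> d = 24; heap: [0-1 ALLOC][2-11 ALLOC][12-23 ALLOC][24-27 ALLOC][28-42 FREE]
free(d): d = 24 -> block [24-27 ALLOC]; mark free, coalesce with adjacent free neighbors -> [0-1 ALLOC][2-11 ALLOC][12-23 ALLOC][24-42 FREE]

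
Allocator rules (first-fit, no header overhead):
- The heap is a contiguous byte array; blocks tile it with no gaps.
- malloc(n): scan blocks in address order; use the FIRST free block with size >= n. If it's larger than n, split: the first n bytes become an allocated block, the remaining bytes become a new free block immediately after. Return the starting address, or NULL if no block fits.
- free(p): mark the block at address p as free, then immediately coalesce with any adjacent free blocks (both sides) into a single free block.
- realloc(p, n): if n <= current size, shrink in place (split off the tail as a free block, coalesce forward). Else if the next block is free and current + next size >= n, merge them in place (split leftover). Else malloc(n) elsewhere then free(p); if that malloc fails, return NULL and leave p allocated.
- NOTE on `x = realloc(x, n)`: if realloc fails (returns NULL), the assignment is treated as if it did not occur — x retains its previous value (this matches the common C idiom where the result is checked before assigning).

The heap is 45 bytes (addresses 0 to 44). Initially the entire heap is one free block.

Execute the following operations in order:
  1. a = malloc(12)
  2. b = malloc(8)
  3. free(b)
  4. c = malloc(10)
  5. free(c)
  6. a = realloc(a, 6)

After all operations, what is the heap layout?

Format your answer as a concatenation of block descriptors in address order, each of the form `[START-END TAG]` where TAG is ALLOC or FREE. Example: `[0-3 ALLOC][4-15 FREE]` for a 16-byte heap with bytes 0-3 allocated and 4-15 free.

Op 1: a = malloc(12) -> a = 0; heap: [0-11 ALLOC][12-44 FREE]
Op 2: b = malloc(8) -> b = 12; heap: [0-11 ALLOC][12-19 ALLOC][20-44 FREE]
Op 3: free(b) -> (freed b); heap: [0-11 ALLOC][12-44 FREE]
Op 4: c = malloc(10) -> c = 12; heap: [0-11 ALLOC][12-21 ALLOC][22-44 FREE]
Op 5: free(c) -> (freed c); heap: [0-11 ALLOC][12-44 FREE]
Op 6: a = realloc(a, 6) -> a = 0; heap: [0-5 ALLOC][6-44 FREE]

Answer: [0-5 ALLOC][6-44 FREE]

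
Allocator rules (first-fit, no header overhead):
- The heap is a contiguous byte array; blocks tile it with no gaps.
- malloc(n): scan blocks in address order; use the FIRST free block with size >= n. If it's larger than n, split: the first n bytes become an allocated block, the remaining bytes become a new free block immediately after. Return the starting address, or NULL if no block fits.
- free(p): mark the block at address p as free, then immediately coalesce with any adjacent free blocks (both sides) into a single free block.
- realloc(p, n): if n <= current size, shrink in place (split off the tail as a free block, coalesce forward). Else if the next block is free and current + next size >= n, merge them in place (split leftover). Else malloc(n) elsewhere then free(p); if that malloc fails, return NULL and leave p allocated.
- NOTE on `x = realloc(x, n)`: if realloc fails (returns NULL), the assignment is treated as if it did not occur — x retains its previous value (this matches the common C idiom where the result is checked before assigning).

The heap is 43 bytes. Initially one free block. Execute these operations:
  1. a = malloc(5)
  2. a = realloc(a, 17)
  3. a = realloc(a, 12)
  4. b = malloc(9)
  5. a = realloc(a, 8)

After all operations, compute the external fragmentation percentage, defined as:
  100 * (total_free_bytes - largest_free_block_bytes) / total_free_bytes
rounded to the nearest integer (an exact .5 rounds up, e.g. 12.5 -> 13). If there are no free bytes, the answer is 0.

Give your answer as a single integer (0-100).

Op 1: a = malloc(5) -> a = 0; heap: [0-4 ALLOC][5-42 FREE]
Op 2: a = realloc(a, 17) -> a = 0; heap: [0-16 ALLOC][17-42 FREE]
Op 3: a = realloc(a, 12) -> a = 0; heap: [0-11 ALLOC][12-42 FREE]
Op 4: b = malloc(9) -> b = 12; heap: [0-11 ALLOC][12-20 ALLOC][21-42 FREE]
Op 5: a = realloc(a, 8) -> a = 0; heap: [0-7 ALLOC][8-11 FREE][12-20 ALLOC][21-42 FREE]
Free blocks: [4 22] total_free=26 largest=22 -> 100*(26-22)/26 = 400/26 ≈ 15.385 -> rounds to 15

Answer: 15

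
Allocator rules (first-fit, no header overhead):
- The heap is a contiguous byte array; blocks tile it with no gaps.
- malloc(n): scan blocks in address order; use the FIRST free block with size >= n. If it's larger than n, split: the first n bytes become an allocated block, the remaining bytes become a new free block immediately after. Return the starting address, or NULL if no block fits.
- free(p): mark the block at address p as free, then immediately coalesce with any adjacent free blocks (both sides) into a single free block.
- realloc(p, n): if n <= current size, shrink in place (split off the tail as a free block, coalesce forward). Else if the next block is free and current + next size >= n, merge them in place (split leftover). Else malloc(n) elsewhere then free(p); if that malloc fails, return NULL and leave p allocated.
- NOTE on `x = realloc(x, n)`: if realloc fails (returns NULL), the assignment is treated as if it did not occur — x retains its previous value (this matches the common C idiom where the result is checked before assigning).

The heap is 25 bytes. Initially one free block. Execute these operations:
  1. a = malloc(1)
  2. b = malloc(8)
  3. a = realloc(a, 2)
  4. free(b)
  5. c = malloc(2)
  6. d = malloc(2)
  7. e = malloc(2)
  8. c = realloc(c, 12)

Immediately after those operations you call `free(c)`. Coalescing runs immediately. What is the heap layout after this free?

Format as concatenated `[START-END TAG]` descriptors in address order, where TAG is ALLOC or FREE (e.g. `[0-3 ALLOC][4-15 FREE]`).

Answer: [0-1 FREE][2-3 ALLOC][4-5 ALLOC][6-8 FREE][9-10 ALLOC][11-24 FREE]

Derivation:
Op 1: a = malloc(1) -> a = 0; heap: [0-0 ALLOC][1-24 FREE]
Op 2: b = malloc(8) -> b = 1; heap: [0-0 ALLOC][1-8 ALLOC][9-24 FREE]
Op 3: a = realloc(a, 2) -> a = 9; heap: [0-0 FREE][1-8 ALLOC][9-10 ALLOC][11-24 FREE]
Op 4: free(b) -> (freed b); heap: [0-8 FREE][9-10 ALLOC][11-24 FREE]
Op 5: c = malloc(2) -> c = 0; heap: [0-1 ALLOC][2-8 FREE][9-10 ALLOC][11-24 FREE]
Op 6: d = malloc(2) -> d = 2; heap: [0-1 ALLOC][2-3 ALLOC][4-8 FREE][9-10 ALLOC][11-24 FREE]
Op 7: e = malloc(2) -> e = 4; heap: [0-1 ALLOC][2-3 ALLOC][4-5 ALLOC][6-8 FREE][9-10 ALLOC][11-24 FREE]
Op 8: c = realloc(c, 12) -> c = 11; heap: [0-1 FREE][2-3 ALLOC][4-5 ALLOC][6-8 FREE][9-10 ALLOC][11-22 ALLOC][23-24 FREE]
free(c): c = 11 -> block [11-22 ALLOC]; mark free, coalesce with adjacent free neighbors -> [0-1 FREE][2-3 ALLOC][4-5 ALLOC][6-8 FREE][9-10 ALLOC][11-24 FREE]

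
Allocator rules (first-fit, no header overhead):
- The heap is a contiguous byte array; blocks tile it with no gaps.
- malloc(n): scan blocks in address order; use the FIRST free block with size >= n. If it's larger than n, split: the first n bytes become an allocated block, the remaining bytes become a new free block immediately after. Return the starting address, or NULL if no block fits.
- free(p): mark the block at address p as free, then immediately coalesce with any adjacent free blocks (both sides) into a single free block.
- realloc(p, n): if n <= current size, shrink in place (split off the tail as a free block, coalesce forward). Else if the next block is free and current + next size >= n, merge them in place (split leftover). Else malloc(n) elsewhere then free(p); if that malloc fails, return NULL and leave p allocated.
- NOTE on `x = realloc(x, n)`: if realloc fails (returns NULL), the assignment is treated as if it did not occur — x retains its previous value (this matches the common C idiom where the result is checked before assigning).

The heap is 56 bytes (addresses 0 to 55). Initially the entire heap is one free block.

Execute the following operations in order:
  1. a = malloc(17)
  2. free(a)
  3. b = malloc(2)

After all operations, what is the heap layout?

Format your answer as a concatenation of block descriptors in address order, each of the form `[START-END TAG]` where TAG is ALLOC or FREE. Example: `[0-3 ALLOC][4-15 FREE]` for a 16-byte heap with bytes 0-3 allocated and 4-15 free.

Answer: [0-1 ALLOC][2-55 FREE]

Derivation:
Op 1: a = malloc(17) -> a = 0; heap: [0-16 ALLOC][17-55 FREE]
Op 2: free(a) -> (freed a); heap: [0-55 FREE]
Op 3: b = malloc(2) -> b = 0; heap: [0-1 ALLOC][2-55 FREE]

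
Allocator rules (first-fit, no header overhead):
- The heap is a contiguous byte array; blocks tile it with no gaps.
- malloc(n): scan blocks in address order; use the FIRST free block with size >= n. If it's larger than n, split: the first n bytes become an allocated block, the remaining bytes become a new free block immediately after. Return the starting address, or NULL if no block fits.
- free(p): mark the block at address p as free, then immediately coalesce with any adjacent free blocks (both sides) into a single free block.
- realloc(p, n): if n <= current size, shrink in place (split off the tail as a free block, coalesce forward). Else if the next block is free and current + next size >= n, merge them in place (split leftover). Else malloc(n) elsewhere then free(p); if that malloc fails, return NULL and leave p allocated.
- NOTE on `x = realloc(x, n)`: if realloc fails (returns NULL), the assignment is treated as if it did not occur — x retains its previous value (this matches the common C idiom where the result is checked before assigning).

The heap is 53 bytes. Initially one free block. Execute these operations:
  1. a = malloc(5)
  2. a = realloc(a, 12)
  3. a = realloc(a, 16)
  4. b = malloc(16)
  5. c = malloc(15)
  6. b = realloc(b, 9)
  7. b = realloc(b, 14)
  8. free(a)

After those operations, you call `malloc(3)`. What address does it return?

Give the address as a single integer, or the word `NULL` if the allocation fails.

Answer: 0

Derivation:
Op 1: a = malloc(5) -> a = 0; heap: [0-4 ALLOC][5-52 FREE]
Op 2: a = realloc(a, 12) -> a = 0; heap: [0-11 ALLOC][12-52 FREE]
Op 3: a = realloc(a, 16) -> a = 0; heap: [0-15 ALLOC][16-52 FREE]
Op 4: b = malloc(16) -> b = 16; heap: [0-15 ALLOC][16-31 ALLOC][32-52 FREE]
Op 5: c = malloc(15) -> c = 32; heap: [0-15 ALLOC][16-31 ALLOC][32-46 ALLOC][47-52 FREE]
Op 6: b = realloc(b, 9) -> b = 16; heap: [0-15 ALLOC][16-24 ALLOC][25-31 FREE][32-46 ALLOC][47-52 FREE]
Op 7: b = realloc(b, 14) -> b = 16; heap: [0-15 ALLOC][16-29 ALLOC][30-31 FREE][32-46 ALLOC][47-52 FREE]
Op 8: free(a) -> (freed a); heap: [0-15 FREE][16-29 ALLOC][30-31 FREE][32-46 ALLOC][47-52 FREE]
malloc(3): first-fit scan over [0-15 FREE][16-29 ALLOC][30-31 FREE][32-46 ALLOC][47-52 FREE] -> 0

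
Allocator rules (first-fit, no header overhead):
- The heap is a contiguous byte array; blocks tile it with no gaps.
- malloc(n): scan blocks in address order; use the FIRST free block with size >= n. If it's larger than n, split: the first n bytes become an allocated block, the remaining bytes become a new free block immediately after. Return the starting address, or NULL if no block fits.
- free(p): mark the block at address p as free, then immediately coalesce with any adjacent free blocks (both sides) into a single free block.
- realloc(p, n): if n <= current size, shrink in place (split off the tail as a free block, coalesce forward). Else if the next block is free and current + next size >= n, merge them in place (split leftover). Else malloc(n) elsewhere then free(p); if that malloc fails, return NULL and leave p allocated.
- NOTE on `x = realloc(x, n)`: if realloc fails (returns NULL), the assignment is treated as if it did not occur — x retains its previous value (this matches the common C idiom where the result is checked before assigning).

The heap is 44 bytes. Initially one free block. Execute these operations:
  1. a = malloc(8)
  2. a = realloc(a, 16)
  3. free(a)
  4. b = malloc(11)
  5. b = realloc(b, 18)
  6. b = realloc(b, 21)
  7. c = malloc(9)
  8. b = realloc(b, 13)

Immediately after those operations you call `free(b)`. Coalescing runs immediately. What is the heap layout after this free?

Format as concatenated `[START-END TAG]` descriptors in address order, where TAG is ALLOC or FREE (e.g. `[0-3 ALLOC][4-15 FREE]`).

Answer: [0-20 FREE][21-29 ALLOC][30-43 FREE]

Derivation:
Op 1: a = malloc(8) -> a = 0; heap: [0-7 ALLOC][8-43 FREE]
Op 2: a = realloc(a, 16) -> a = 0; heap: [0-15 ALLOC][16-43 FREE]
Op 3: free(a) -> (freed a); heap: [0-43 FREE]
Op 4: b = malloc(11) -> b = 0; heap: [0-10 ALLOC][11-43 FREE]
Op 5: b = realloc(b, 18) -> b = 0; heap: [0-17 ALLOC][18-43 FREE]
Op 6: b = realloc(b, 21) -> b = 0; heap: [0-20 ALLOC][21-43 FREE]
Op 7: c = malloc(9) -> c = 21; heap: [0-20 ALLOC][21-29 ALLOC][30-43 FREE]
Op 8: b = realloc(b, 13) -> b = 0; heap: [0-12 ALLOC][13-20 FREE][21-29 ALLOC][30-43 FREE]
free(b): b = 0 -> block [0-12 ALLOC]; mark free, coalesce with adjacent free neighbors -> [0-20 FREE][21-29 ALLOC][30-43 FREE]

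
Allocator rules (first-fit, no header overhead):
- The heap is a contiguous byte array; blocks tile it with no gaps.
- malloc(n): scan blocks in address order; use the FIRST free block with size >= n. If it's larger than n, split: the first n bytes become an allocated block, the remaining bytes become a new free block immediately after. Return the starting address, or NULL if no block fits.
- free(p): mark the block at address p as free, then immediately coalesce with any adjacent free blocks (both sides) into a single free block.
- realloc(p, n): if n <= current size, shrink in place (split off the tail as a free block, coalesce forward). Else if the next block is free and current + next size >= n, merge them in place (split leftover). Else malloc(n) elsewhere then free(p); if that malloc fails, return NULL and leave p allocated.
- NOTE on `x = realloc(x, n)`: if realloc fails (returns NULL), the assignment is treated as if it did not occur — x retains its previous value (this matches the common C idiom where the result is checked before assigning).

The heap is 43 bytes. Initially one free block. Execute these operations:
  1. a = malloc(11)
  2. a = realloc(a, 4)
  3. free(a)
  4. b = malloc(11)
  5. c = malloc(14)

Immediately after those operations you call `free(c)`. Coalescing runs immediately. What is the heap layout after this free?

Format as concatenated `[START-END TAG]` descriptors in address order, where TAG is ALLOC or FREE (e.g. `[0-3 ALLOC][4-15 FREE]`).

Op 1: a = malloc(11) -> a = 0; heap: [0-10 ALLOC][11-42 FREE]
Op 2: a = realloc(a, 4) -> a = 0; heap: [0-3 ALLOC][4-42 FREE]
Op 3: free(a) -> (freed a); heap: [0-42 FREE]
Op 4: b = malloc(11) -> b = 0; heap: [0-10 ALLOC][11-42 FREE]
Op 5: c = malloc(14) -> c = 11; heap: [0-10 ALLOC][11-24 ALLOC][25-42 FREE]
free(c): c = 11 -> block [11-24 ALLOC]; mark free, coalesce with adjacent free neighbors -> [0-10 ALLOC][11-42 FREE]

Answer: [0-10 ALLOC][11-42 FREE]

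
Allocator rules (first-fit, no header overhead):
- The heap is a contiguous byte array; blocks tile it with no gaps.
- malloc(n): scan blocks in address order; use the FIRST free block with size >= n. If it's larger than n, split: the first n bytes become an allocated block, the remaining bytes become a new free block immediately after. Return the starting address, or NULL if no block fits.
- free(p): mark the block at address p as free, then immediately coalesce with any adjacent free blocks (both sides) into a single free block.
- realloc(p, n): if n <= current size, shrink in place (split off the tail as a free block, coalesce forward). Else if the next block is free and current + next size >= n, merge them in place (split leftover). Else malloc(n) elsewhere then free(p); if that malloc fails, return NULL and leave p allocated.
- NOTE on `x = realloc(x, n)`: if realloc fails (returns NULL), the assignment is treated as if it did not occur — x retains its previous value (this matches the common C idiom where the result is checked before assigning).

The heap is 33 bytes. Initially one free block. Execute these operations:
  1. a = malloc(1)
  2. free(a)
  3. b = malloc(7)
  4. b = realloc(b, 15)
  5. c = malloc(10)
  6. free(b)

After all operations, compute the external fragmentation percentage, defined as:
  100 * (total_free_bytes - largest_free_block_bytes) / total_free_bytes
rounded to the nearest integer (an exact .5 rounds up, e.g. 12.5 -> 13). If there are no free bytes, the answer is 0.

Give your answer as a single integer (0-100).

Answer: 35

Derivation:
Op 1: a = malloc(1) -> a = 0; heap: [0-0 ALLOC][1-32 FREE]
Op 2: free(a) -> (freed a); heap: [0-32 FREE]
Op 3: b = malloc(7) -> b = 0; heap: [0-6 ALLOC][7-32 FREE]
Op 4: b = realloc(b, 15) -> b = 0; heap: [0-14 ALLOC][15-32 FREE]
Op 5: c = malloc(10) -> c = 15; heap: [0-14 ALLOC][15-24 ALLOC][25-32 FREE]
Op 6: free(b) -> (freed b); heap: [0-14 FREE][15-24 ALLOC][25-32 FREE]
Free blocks: [15 8] total_free=23 largest=15 -> 100*(23-15)/23 = 800/23 ≈ 34.783 -> rounds to 35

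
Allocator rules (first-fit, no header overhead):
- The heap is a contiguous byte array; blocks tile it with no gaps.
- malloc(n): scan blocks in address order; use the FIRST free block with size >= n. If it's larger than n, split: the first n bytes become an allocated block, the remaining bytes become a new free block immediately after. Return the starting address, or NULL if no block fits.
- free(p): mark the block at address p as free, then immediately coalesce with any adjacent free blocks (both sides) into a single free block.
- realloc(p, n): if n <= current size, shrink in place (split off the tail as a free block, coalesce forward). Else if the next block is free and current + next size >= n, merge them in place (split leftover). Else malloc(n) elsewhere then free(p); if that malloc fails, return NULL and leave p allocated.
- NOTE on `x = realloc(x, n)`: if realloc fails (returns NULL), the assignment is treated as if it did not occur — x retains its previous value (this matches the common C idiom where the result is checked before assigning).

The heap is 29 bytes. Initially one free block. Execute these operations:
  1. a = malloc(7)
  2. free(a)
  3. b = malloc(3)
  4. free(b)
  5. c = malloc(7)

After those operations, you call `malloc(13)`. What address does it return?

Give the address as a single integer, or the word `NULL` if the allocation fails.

Op 1: a = malloc(7) -> a = 0; heap: [0-6 ALLOC][7-28 FREE]
Op 2: free(a) -> (freed a); heap: [0-28 FREE]
Op 3: b = malloc(3) -> b = 0; heap: [0-2 ALLOC][3-28 FREE]
Op 4: free(b) -> (freed b); heap: [0-28 FREE]
Op 5: c = malloc(7) -> c = 0; heap: [0-6 ALLOC][7-28 FREE]
malloc(13): first-fit scan over [0-6 ALLOC][7-28 FREE] -> 7

Answer: 7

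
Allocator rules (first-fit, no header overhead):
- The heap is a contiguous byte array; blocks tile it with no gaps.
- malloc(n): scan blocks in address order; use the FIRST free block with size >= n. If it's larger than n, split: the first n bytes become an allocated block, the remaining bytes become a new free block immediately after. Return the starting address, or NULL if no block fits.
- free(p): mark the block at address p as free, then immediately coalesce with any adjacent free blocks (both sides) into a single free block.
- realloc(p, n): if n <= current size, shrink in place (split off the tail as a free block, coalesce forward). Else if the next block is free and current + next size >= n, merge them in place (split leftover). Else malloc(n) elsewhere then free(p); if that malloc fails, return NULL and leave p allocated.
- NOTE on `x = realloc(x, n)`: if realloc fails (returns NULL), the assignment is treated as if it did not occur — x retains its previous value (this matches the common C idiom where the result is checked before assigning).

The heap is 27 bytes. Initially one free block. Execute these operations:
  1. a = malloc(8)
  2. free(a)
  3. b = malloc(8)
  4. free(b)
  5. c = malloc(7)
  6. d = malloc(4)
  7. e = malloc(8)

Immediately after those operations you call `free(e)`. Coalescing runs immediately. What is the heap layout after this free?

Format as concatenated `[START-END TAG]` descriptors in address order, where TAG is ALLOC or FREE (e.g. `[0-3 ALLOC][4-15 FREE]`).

Answer: [0-6 ALLOC][7-10 ALLOC][11-26 FREE]

Derivation:
Op 1: a = malloc(8) -> a = 0; heap: [0-7 ALLOC][8-26 FREE]
Op 2: free(a) -> (freed a); heap: [0-26 FREE]
Op 3: b = malloc(8) -> b = 0; heap: [0-7 ALLOC][8-26 FREE]
Op 4: free(b) -> (freed b); heap: [0-26 FREE]
Op 5: c = malloc(7) -> c = 0; heap: [0-6 ALLOC][7-26 FREE]
Op 6: d = malloc(4) -> d = 7; heap: [0-6 ALLOC][7-10 ALLOC][11-26 FREE]
Op 7: e = malloc(8) -> e = 11; heap: [0-6 ALLOC][7-10 ALLOC][11-18 ALLOC][19-26 FREE]
free(e): e = 11 -> block [11-18 ALLOC]; mark free, coalesce with adjacent free neighbors -> [0-6 ALLOC][7-10 ALLOC][11-26 FREE]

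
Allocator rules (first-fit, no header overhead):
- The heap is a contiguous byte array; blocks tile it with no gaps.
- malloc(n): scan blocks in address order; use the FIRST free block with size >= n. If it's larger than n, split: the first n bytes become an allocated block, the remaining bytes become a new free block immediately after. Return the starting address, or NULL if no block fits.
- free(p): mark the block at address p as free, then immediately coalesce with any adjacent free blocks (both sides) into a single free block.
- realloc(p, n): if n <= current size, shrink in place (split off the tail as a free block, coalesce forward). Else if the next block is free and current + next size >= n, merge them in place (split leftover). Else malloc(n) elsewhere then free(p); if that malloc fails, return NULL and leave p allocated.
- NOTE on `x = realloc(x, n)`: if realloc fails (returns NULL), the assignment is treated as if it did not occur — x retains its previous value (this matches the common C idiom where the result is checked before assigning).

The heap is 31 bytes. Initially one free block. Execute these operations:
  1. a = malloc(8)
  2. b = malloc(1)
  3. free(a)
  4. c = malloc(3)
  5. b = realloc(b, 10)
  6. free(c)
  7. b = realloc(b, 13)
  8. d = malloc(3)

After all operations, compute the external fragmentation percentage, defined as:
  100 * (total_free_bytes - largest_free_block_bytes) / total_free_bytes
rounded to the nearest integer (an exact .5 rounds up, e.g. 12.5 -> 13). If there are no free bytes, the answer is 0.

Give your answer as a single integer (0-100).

Op 1: a = malloc(8) -> a = 0; heap: [0-7 ALLOC][8-30 FREE]
Op 2: b = malloc(1) -> b = 8; heap: [0-7 ALLOC][8-8 ALLOC][9-30 FREE]
Op 3: free(a) -> (freed a); heap: [0-7 FREE][8-8 ALLOC][9-30 FREE]
Op 4: c = malloc(3) -> c = 0; heap: [0-2 ALLOC][3-7 FREE][8-8 ALLOC][9-30 FREE]
Op 5: b = realloc(b, 10) -> b = 8; heap: [0-2 ALLOC][3-7 FREE][8-17 ALLOC][18-30 FREE]
Op 6: free(c) -> (freed c); heap: [0-7 FREE][8-17 ALLOC][18-30 FREE]
Op 7: b = realloc(b, 13) -> b = 8; heap: [0-7 FREE][8-20 ALLOC][21-30 FREE]
Op 8: d = malloc(3) -> d = 0; heap: [0-2 ALLOC][3-7 FREE][8-20 ALLOC][21-30 FREE]
Free blocks: [5 10] total_free=15 largest=10 -> 100*(15-10)/15 = 500/15 ≈ 33.333 -> rounds to 33

Answer: 33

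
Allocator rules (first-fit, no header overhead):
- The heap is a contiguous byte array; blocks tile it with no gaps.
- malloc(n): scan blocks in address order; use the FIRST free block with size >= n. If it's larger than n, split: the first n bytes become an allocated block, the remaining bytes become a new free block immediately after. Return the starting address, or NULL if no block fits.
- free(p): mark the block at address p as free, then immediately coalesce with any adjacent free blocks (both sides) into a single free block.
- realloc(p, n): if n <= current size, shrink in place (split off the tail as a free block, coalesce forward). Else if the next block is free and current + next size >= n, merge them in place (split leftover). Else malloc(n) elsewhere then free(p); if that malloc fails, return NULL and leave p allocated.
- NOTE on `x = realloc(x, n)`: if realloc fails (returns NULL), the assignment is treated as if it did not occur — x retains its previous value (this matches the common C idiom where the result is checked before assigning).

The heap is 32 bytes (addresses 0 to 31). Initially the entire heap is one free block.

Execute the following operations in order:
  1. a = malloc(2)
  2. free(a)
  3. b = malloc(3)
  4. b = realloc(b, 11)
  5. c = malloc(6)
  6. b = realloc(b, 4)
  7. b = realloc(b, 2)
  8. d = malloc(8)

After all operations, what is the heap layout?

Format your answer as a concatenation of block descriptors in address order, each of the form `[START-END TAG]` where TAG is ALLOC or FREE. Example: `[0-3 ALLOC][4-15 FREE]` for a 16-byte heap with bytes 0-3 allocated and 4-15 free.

Op 1: a = malloc(2) -> a = 0; heap: [0-1 ALLOC][2-31 FREE]
Op 2: free(a) -> (freed a); heap: [0-31 FREE]
Op 3: b = malloc(3) -> b = 0; heap: [0-2 ALLOC][3-31 FREE]
Op 4: b = realloc(b, 11) -> b = 0; heap: [0-10 ALLOC][11-31 FREE]
Op 5: c = malloc(6) -> c = 11; heap: [0-10 ALLOC][11-16 ALLOC][17-31 FREE]
Op 6: b = realloc(b, 4) -> b = 0; heap: [0-3 ALLOC][4-10 FREE][11-16 ALLOC][17-31 FREE]
Op 7: b = realloc(b, 2) -> b = 0; heap: [0-1 ALLOC][2-10 FREE][11-16 ALLOC][17-31 FREE]
Op 8: d = malloc(8) -> d = 2; heap: [0-1 ALLOC][2-9 ALLOC][10-10 FREE][11-16 ALLOC][17-31 FREE]

Answer: [0-1 ALLOC][2-9 ALLOC][10-10 FREE][11-16 ALLOC][17-31 FREE]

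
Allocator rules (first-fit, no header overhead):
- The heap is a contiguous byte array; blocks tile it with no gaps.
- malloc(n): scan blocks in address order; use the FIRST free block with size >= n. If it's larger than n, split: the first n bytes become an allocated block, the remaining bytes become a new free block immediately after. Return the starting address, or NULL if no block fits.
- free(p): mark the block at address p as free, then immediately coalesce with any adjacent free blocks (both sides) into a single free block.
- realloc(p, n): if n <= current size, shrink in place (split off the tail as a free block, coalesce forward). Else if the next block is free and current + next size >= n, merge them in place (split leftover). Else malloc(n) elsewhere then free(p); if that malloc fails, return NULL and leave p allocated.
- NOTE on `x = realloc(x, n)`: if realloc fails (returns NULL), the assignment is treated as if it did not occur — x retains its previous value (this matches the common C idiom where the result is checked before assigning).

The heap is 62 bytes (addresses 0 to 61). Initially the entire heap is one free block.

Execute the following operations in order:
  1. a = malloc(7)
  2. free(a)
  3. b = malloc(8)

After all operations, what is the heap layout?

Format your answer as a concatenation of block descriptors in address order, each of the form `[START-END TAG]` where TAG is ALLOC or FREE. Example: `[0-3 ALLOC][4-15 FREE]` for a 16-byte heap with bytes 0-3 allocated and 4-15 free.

Answer: [0-7 ALLOC][8-61 FREE]

Derivation:
Op 1: a = malloc(7) -> a = 0; heap: [0-6 ALLOC][7-61 FREE]
Op 2: free(a) -> (freed a); heap: [0-61 FREE]
Op 3: b = malloc(8) -> b = 0; heap: [0-7 ALLOC][8-61 FREE]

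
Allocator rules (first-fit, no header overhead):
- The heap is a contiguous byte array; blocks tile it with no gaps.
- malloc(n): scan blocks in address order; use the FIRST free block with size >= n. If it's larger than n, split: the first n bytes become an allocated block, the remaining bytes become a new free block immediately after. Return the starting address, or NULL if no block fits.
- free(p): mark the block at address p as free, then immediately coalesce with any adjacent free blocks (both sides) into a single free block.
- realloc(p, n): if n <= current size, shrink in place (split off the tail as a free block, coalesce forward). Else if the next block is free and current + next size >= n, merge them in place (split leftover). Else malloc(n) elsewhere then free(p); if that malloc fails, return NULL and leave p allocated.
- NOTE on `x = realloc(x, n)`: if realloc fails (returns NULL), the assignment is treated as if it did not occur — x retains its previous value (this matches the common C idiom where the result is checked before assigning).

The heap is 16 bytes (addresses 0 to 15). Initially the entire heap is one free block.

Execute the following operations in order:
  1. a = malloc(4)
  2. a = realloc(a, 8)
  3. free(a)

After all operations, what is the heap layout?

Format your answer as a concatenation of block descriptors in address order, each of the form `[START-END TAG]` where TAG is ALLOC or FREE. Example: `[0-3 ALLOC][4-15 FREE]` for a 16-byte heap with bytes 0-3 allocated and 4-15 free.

Answer: [0-15 FREE]

Derivation:
Op 1: a = malloc(4) -> a = 0; heap: [0-3 ALLOC][4-15 FREE]
Op 2: a = realloc(a, 8) -> a = 0; heap: [0-7 ALLOC][8-15 FREE]
Op 3: free(a) -> (freed a); heap: [0-15 FREE]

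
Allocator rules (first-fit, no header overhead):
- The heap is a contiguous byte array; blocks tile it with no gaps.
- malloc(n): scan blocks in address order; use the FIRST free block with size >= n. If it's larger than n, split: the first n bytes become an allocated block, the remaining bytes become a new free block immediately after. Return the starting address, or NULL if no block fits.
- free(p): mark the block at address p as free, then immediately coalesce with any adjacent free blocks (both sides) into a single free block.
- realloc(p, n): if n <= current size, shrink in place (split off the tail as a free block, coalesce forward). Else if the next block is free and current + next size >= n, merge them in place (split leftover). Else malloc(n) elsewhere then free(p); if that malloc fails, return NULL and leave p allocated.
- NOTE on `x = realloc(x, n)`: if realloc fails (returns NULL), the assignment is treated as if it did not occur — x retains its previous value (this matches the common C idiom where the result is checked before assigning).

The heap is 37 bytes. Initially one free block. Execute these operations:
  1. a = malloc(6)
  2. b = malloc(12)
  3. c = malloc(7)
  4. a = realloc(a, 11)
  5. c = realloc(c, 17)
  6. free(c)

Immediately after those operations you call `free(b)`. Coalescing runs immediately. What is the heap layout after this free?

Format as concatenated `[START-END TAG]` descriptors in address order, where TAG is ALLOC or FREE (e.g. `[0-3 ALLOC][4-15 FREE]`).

Op 1: a = malloc(6) -> a = 0; heap: [0-5 ALLOC][6-36 FREE]
Op 2: b = malloc(12) -> b = 6; heap: [0-5 ALLOC][6-17 ALLOC][18-36 FREE]
Op 3: c = malloc(7) -> c = 18; heap: [0-5 ALLOC][6-17 ALLOC][18-24 ALLOC][25-36 FREE]
Op 4: a = realloc(a, 11) -> a = 25; heap: [0-5 FREE][6-17 ALLOC][18-24 ALLOC][25-35 ALLOC][36-36 FREE]
Op 5: c = realloc(c, 17) -> NULL (c unchanged); heap: [0-5 FREE][6-17 ALLOC][18-24 ALLOC][25-35 ALLOC][36-36 FREE]
Op 6: free(c) -> (freed c); heap: [0-5 FREE][6-17 ALLOC][18-24 FREE][25-35 ALLOC][36-36 FREE]
free(b): b = 6 -> block [6-17 ALLOC]; mark free, coalesce with adjacent free neighbors -> [0-24 FREE][25-35 ALLOC][36-36 FREE]

Answer: [0-24 FREE][25-35 ALLOC][36-36 FREE]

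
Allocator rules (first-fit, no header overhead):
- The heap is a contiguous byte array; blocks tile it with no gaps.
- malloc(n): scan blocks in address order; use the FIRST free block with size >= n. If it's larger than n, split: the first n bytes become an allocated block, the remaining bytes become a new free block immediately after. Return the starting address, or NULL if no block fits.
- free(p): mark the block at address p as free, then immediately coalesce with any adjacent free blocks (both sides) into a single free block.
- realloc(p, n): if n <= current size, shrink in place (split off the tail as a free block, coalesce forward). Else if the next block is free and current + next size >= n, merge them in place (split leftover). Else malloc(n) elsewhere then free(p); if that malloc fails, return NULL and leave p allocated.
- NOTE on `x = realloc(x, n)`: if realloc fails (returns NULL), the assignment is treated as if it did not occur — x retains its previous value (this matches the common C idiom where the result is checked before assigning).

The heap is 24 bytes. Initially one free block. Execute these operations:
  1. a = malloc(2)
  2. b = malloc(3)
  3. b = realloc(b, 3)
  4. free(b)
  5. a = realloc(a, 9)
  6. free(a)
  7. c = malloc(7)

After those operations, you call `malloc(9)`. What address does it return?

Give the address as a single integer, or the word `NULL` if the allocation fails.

Answer: 7

Derivation:
Op 1: a = malloc(2) -> a = 0; heap: [0-1 ALLOC][2-23 FREE]
Op 2: b = malloc(3) -> b = 2; heap: [0-1 ALLOC][2-4 ALLOC][5-23 FREE]
Op 3: b = realloc(b, 3) -> b = 2; heap: [0-1 ALLOC][2-4 ALLOC][5-23 FREE]
Op 4: free(b) -> (freed b); heap: [0-1 ALLOC][2-23 FREE]
Op 5: a = realloc(a, 9) -> a = 0; heap: [0-8 ALLOC][9-23 FREE]
Op 6: free(a) -> (freed a); heap: [0-23 FREE]
Op 7: c = malloc(7) -> c = 0; heap: [0-6 ALLOC][7-23 FREE]
malloc(9): first-fit scan over [0-6 ALLOC][7-23 FREE] -> 7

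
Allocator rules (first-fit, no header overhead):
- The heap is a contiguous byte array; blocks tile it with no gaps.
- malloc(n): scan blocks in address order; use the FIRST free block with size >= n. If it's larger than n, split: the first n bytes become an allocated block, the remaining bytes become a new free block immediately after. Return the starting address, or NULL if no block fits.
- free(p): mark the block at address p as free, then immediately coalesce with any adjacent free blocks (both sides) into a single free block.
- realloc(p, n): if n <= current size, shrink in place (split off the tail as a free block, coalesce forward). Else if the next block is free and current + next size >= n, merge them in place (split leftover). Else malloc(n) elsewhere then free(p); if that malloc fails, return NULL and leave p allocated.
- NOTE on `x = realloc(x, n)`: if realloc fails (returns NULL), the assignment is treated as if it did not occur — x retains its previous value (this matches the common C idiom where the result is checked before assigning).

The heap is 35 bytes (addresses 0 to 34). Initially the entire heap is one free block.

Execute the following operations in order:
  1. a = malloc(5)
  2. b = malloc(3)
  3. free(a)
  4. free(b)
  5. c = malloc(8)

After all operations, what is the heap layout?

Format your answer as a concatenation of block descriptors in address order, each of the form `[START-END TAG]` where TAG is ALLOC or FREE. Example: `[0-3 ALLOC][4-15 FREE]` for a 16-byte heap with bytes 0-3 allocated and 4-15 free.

Op 1: a = malloc(5) -> a = 0; heap: [0-4 ALLOC][5-34 FREE]
Op 2: b = malloc(3) -> b = 5; heap: [0-4 ALLOC][5-7 ALLOC][8-34 FREE]
Op 3: free(a) -> (freed a); heap: [0-4 FREE][5-7 ALLOC][8-34 FREE]
Op 4: free(b) -> (freed b); heap: [0-34 FREE]
Op 5: c = malloc(8) -> c = 0; heap: [0-7 ALLOC][8-34 FREE]

Answer: [0-7 ALLOC][8-34 FREE]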